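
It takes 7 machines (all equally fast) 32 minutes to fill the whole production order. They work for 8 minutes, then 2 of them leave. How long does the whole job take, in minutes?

One machine does 1/224 of the job per minute.
After 8 minutes with 7 machines, 1/4 is done (3/4 left).
With 5 machines the rate is 5/224, so the rest takes 3/4 ÷ 5/224 = 168/5 minutes.
Total = 8 + 168/5 = 208/5 minutes.

208/5 minutes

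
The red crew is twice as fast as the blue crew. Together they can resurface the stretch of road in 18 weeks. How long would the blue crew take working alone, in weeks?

54 weeks

Let the blue crew's rate be r; then the red crew's rate is 2r, so together (2 + 1)r = 3r = 1/18.
Thus r = 1/54 per week.
The blue crew alone: 54 weeks; the red crew alone: 27 weeks.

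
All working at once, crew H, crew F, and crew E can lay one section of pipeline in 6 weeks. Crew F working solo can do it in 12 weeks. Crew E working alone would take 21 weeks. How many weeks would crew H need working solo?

Combined rate is 1/6 per week.
Known contribution: 1/12 + 1/21 = (7 + 4)/84 = 11/84 per week.
So crew H's rate is 1/6 − 11/84 = 1/28, meaning 28 weeks alone.

28 weeks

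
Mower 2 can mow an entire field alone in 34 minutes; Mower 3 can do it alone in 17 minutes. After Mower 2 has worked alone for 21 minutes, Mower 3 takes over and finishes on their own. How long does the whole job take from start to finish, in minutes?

55/2 minutes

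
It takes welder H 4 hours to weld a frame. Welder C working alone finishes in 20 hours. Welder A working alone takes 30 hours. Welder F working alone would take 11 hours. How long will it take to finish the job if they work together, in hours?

33/14 hours

Combined rate: 1/4 + 1/20 + 1/30 + 1/11 = (165 + 33 + 22 + 60)/660 = 280/660 = 14/33 per hour.
Time = 1 ÷ (14/33) = 33/14 hours.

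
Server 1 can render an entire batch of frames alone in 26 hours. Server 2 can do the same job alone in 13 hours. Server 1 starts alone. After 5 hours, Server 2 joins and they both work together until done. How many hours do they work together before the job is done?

In the first 5 hours Server 1 alone does 5/26 of the job, leaving 21/26.
Once everyone is working, combined rate: 1/26 + 1/13 = (1 + 2)/26 = 3/26 per hour.
Remaining 21/26 at 3/26 per hour takes 7 hours.

7 hours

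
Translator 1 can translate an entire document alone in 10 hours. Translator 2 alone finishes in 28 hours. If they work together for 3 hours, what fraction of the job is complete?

57/140

Combined rate: 1/10 + 1/28 = (14 + 5)/140 = 19/140 per hour.
In 3 hours they complete 3·19/140 = 57/140 of the job.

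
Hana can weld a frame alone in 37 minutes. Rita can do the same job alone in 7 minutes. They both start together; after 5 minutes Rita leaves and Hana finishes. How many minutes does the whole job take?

74/7 minutes

In the first 5 minutes the combined rate is 44/259, so 220/259 of the job is done, leaving 39/259.
After Rita leaves the rate is 1/37 per minute; the remaining 39/259 takes 39/7 minutes.
Total = 5 + 39/7 = 74/7 minutes.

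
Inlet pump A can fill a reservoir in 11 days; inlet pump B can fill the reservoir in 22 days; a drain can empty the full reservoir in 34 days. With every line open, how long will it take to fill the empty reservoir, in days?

Net rate = 1/11 + 1/22 − 1/34 = (34 + 17 − 11)/374 = 40/374 = 20/187 per day.
Filling time = 1 ÷ (20/187) = 187/20 days.

187/20 days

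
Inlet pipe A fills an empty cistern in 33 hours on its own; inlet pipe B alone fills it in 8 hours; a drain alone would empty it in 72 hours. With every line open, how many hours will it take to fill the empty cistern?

Net rate = 1/33 + 1/8 − 1/72 = (24 + 99 − 11)/792 = 112/792 = 14/99 per hour.
Filling time = 1 ÷ (14/99) = 99/14 hours.

99/14 hours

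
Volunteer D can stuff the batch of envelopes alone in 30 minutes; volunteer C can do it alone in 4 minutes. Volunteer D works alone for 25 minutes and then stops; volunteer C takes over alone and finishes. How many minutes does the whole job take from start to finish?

77/3 minutes

In 25 minutes volunteer D does 25/30 = 5/6 of the job, leaving 1/6.
Volunteer C works at 1/4 per minute, so finishing takes 1/6 ÷ 1/4 = 2/3 minutes.
Total time = 25 + 2/3 = 77/3 minutes.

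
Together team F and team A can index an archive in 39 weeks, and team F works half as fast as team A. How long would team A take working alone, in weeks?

Let team A's rate be r; then team F's rate is (1/2)r, so together (1/2 + 1)r = (3/2)r = 1/39.
Thus r = 2/117 per week.
Team A alone: 117/2 weeks; team F alone: 117 weeks.

117/2 weeks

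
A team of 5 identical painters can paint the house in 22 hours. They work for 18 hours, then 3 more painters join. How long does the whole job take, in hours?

41/2 hours

One painter does 1/110 of the job per hour.
After 18 hours with 5 painters, 9/11 is done (2/11 left).
With 8 painters the rate is 8/110 = 4/55, so the rest takes 2/11 ÷ 4/55 = 5/2 hours.
Total = 18 + 5/2 = 41/2 hours.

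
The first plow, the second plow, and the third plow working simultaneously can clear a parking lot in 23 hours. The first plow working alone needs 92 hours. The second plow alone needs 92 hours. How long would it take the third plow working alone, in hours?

Combined rate is 1/23 per hour.
Known contribution: 1/92 + 1/92 = (1 + 1)/92 = 2/92 = 1/46 per hour.
So the third plow's rate is 1/23 − 1/46 = 1/46, meaning 46 hours alone.

46 hours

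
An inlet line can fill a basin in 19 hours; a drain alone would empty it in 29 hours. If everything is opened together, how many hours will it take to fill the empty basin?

551/10 hours

Net rate = 1/19 − 1/29 = (29 − 19)/551 = 10/551 per hour.
Filling time = 1 ÷ (10/551) = 551/10 hours.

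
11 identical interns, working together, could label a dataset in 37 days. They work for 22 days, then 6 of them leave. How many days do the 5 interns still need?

One intern does 1/407 of the job per day.
After 22 days with 11 interns, 22/37 is done (15/37 left).
With 5 interns the rate is 5/407, so the rest takes 15/37 ÷ 5/407 = 33 days.

33 days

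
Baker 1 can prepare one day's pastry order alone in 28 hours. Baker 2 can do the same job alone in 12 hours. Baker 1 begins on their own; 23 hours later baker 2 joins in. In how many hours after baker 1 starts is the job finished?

In the first 23 hours baker 1 alone does 23/28 of the job, leaving 5/28.
Once everyone is working, combined rate: 1/28 + 1/12 = (3 + 7)/84 = 10/84 = 5/42 per hour.
Remaining 5/28 at 5/42 per hour takes 3/2 hours.
Total from the start = 23 + 3/2 = 49/2 hours.

49/2 hours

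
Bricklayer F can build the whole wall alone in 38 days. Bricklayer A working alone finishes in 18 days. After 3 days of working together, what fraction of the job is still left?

43/57

Combined rate: 1/38 + 1/18 = (9 + 19)/342 = 28/342 = 14/171 per day.
In 3 days they complete 3·14/171 = 14/57 of the job.
So 43/57 remains.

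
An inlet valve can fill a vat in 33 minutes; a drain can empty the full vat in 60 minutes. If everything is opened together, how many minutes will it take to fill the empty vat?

220/3 minutes

Net rate = 1/33 − 1/60 = (20 − 11)/660 = 9/660 = 3/220 per minute.
Filling time = 1 ÷ (3/220) = 220/3 minutes.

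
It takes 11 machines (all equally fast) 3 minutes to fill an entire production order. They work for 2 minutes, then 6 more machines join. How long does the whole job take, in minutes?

45/17 minutes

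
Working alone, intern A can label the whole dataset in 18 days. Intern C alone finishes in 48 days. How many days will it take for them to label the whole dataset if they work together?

With two workers the combined time is the product over the sum: 18·48/(18+48) = 864/66 = 144/11 days.

144/11 days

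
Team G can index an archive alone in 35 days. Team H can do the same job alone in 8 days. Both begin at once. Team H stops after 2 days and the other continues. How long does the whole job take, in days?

105/4 days

In the first 2 days the combined rate is 43/280, so 43/140 of the job is done, leaving 97/140.
After Team H leaves the rate is 1/35 per day; the remaining 97/140 takes 97/4 days.
Total = 2 + 97/4 = 105/4 days.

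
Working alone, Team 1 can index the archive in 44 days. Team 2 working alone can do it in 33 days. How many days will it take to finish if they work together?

132/7 days

Combined rate: 1/44 + 1/33 = (3 + 4)/132 = 7/132 per day.
Time = 1 ÷ (7/132) = 132/7 days.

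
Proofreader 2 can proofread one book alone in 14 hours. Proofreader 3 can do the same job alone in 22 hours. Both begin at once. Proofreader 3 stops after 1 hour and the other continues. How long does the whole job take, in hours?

In the first 1 hour the combined rate is 9/77, so 9/77 of the job is done, leaving 68/77.
After proofreader 3 leaves the rate is 1/14 per hour; the remaining 68/77 takes 136/11 hours.
Total = 1 + 136/11 = 147/11 hours.

147/11 hours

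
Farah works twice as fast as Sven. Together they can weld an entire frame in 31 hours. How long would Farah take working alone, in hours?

Let Sven's rate be r; then Farah's rate is 2r, so together (2 + 1)r = 3r = 1/31.
Thus r = 1/93 per hour.
Sven alone: 93 hours; Farah alone: 93/2 hours.

93/2 hours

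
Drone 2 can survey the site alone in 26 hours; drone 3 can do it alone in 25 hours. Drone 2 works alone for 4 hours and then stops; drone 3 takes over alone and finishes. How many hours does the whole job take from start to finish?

327/13 hours

In 4 hours drone 2 does 4/26 = 2/13 of the job, leaving 11/13.
Drone 3 works at 1/25 per hour, so finishing takes 11/13 ÷ 1/25 = 275/13 hours.
Total time = 4 + 275/13 = 327/13 hours.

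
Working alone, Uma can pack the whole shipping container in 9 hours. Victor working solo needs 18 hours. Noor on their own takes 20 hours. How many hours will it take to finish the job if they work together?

Combined rate: 1/9 + 1/18 + 1/20 = (20 + 10 + 9)/180 = 39/180 = 13/60 per hour.
Time = 1 ÷ (13/60) = 60/13 hours.

60/13 hours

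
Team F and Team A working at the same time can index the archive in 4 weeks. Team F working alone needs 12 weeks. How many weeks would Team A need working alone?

Combined rate is 1/4 per week.
Known contribution: 1/12 per week.
So Team A's rate is 1/4 − 1/12 = 1/6, meaning 6 weeks alone.

6 weeks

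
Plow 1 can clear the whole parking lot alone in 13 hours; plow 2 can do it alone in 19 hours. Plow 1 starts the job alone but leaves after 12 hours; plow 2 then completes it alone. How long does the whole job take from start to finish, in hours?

175/13 hours

In 12 hours plow 1 does 12/13 of the job, leaving 1/13.
Plow 2 works at 1/19 per hour, so finishing takes 1/13 ÷ 1/19 = 19/13 hours.
Total time = 12 + 19/13 = 175/13 hours.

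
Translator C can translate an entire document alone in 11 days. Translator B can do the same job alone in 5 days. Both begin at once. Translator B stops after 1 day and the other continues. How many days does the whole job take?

44/5 days

In the first 1 day the combined rate is 16/55, so 16/55 of the job is done, leaving 39/55.
After translator B leaves the rate is 1/11 per day; the remaining 39/55 takes 39/5 days.
Total = 1 + 39/5 = 44/5 days.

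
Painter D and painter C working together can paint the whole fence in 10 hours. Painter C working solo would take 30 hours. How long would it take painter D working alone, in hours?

15 hours

Combined rate is 1/10 per hour.
Known contribution: 1/30 per hour.
So painter D's rate is 1/10 − 1/30 = 1/15, meaning 15 hours alone.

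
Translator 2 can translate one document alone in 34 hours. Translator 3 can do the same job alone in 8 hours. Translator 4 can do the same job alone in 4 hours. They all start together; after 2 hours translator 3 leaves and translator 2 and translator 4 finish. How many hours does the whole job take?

51/19 hours

In the first 2 hours the combined rate is 55/136, so 55/68 of the job is done, leaving 13/68.
After translator 3 leaves the rate is 19/68 per hour; the remaining 13/68 takes 13/19 hours.
Total = 2 + 13/19 = 51/19 hours.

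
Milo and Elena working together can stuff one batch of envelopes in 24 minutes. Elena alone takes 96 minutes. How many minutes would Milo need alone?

32 minutes

Combined rate is 1/24 per minute.
Known contribution: 1/96 per minute.
So Milo's rate is 1/24 − 1/96 = 1/32, meaning 32 minutes alone.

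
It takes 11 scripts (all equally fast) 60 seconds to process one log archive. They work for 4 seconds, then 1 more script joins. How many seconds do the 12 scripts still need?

154/3 seconds

One script does 1/660 of the job per second.
After 4 seconds with 11 scripts, 1/15 is done (14/15 left).
With 12 scripts the rate is 12/660 = 1/55, so the rest takes 14/15 ÷ 1/55 = 154/3 seconds.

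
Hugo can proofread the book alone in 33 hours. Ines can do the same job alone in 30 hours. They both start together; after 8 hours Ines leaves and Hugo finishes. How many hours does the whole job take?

121/5 hours

In the first 8 hours the combined rate is 7/110, so 28/55 of the job is done, leaving 27/55.
After Ines leaves the rate is 1/33 per hour; the remaining 27/55 takes 81/5 hours.
Total = 8 + 81/5 = 121/5 hours.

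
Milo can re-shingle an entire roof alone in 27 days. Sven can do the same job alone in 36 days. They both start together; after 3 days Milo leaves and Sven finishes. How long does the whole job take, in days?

32 days

In the first 3 days the combined rate is 7/108, so 7/36 of the job is done, leaving 29/36.
After Milo leaves the rate is 1/36 per day; the remaining 29/36 takes 29 days.
Total = 3 + 29 = 32 days.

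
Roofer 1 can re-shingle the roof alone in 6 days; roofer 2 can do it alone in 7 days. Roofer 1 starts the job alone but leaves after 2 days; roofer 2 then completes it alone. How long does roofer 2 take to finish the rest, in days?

In 2 days roofer 1 does 2/6 = 1/3 of the job, leaving 2/3.
Roofer 2 works at 1/7 per day, so finishing takes 2/3 ÷ 1/7 = 14/3 days.

14/3 days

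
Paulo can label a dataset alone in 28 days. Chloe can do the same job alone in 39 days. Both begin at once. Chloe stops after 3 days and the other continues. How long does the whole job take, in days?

In the first 3 days the combined rate is 67/1092, so 67/364 of the job is done, leaving 297/364.
After Chloe leaves the rate is 1/28 per day; the remaining 297/364 takes 297/13 days.
Total = 3 + 297/13 = 336/13 days.

336/13 days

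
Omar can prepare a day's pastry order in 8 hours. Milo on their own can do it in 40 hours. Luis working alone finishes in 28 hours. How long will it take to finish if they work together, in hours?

70/13 hours

Combined rate: 1/8 + 1/40 + 1/28 = (35 + 7 + 10)/280 = 52/280 = 13/70 per hour.
Time = 1 ÷ (13/70) = 70/13 hours.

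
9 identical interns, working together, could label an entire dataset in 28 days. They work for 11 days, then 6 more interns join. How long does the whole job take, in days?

106/5 days

One intern does 1/252 of the job per day.
After 11 days with 9 interns, 11/28 is done (17/28 left).
With 15 interns the rate is 15/252 = 5/84, so the rest takes 17/28 ÷ 5/84 = 51/5 days.
Total = 11 + 51/5 = 106/5 days.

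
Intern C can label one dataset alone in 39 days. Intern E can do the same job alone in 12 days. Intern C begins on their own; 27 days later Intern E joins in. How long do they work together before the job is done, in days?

In the first 27 days Intern C alone does 27/39 = 9/13 of the job, leaving 4/13.
Once everyone is working, combined rate: 1/39 + 1/12 = (4 + 13)/156 = 17/156 per day.
Remaining 4/13 at 17/156 per day takes 48/17 days.

48/17 days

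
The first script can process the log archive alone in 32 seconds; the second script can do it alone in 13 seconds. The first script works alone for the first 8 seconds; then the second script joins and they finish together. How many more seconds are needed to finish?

104/15 seconds

In 8 seconds the first script does 8/32 = 1/4 of the job, leaving 3/4.
The first script and the second script together work at 45/416 per second, so finishing takes 3/4 ÷ 45/416 = 104/15 seconds.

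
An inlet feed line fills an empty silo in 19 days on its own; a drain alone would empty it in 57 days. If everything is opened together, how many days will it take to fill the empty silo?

57/2 days

Net rate = 1/19 − 1/57 = (3 − 1)/57 = 2/57 per day.
Filling time = 1 ÷ (2/57) = 57/2 days.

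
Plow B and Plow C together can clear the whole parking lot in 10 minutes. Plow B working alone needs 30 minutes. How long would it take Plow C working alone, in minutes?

Combined rate is 1/10 per minute.
Known contribution: 1/30 per minute.
So Plow C's rate is 1/10 − 1/30 = 1/15, meaning 15 minutes alone.

15 minutes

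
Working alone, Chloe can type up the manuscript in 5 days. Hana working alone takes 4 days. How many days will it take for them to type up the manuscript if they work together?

20/9 days

Combined rate: 1/5 + 1/4 = (4 + 5)/20 = 9/20 per day.
Time = 1 ÷ (9/20) = 20/9 days.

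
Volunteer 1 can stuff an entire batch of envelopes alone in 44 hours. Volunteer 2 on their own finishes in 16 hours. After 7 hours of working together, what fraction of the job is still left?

71/176

Combined rate: 1/44 + 1/16 = (4 + 11)/176 = 15/176 per hour.
In 7 hours they complete 7·15/176 = 105/176 of the job.
So 71/176 remains.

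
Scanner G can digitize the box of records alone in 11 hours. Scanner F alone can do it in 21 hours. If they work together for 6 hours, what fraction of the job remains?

13/77

Combined rate: 1/11 + 1/21 = (21 + 11)/231 = 32/231 per hour.
In 6 hours they complete 6·32/231 = 64/77 of the job.
So 13/77 remains.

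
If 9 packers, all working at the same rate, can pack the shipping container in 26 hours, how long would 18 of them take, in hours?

13 hours

Total work is 9·26 = 234 packer-hours.
With 18 packers: 234/18 = 13 hours.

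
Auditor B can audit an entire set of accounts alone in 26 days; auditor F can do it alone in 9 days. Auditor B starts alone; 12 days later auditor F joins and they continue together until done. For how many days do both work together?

18/5 days

In 12 days auditor B does 12/26 = 6/13 of the job, leaving 7/13.
Auditor B and auditor F together work at 35/234 per day, so finishing takes 7/13 ÷ 35/234 = 18/5 days.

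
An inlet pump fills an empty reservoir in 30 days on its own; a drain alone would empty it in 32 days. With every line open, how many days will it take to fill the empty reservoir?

Net rate = 1/30 − 1/32 = (16 − 15)/480 = 1/480 per day.
Filling time = 1 ÷ (1/480) = 480 days.

480 days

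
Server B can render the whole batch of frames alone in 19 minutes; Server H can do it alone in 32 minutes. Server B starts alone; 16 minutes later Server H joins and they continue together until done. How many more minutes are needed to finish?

32/17 minutes

In 16 minutes Server B does 16/19 of the job, leaving 3/19.
Server B and Server H together work at 51/608 per minute, so finishing takes 3/19 ÷ 51/608 = 32/17 minutes.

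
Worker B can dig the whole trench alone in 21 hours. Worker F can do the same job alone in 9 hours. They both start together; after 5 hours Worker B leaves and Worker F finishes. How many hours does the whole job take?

In the first 5 hours the combined rate is 10/63, so 50/63 of the job is done, leaving 13/63.
After Worker B leaves the rate is 1/9 per hour; the remaining 13/63 takes 13/7 hours.
Total = 5 + 13/7 = 48/7 hours.

48/7 hours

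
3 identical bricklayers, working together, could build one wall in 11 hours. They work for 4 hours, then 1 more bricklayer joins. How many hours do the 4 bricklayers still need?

21/4 hours

One bricklayer does 1/33 of the job per hour.
After 4 hours with 3 bricklayers, 4/11 is done (7/11 left).
With 4 bricklayers the rate is 4/33, so the rest takes 7/11 ÷ 4/33 = 21/4 hours.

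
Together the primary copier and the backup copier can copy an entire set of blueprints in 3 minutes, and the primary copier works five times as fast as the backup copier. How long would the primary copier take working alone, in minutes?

18/5 minutes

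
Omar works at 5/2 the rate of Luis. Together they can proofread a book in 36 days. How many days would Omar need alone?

252/5 days

Let Luis's rate be r; then Omar's rate is (5/2)r, so together (5/2 + 1)r = (7/2)r = 1/36.
Thus r = 1/126 per day.
Luis alone: 126 days; Omar alone: 252/5 days.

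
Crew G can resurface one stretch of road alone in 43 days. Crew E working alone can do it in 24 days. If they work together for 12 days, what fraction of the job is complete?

67/86

Combined rate: 1/43 + 1/24 = (24 + 43)/1032 = 67/1032 per day.
In 12 days they complete 12·67/1032 = 67/86 of the job.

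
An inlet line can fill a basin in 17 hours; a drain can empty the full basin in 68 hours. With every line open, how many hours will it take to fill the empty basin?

68/3 hours

Net rate = 1/17 − 1/68 = (4 − 1)/68 = 3/68 per hour.
Filling time = 1 ÷ (3/68) = 68/3 hours.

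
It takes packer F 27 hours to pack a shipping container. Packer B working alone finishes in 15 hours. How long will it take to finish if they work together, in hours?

135/14 hours

With two workers the combined time is the product over the sum: 27·15/(27+15) = 405/42 = 135/14 hours.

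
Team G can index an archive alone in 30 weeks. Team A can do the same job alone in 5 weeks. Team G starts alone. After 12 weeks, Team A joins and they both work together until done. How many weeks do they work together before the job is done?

18/7 weeks

In the first 12 weeks Team G alone does 12/30 = 2/5 of the job, leaving 3/5.
Once everyone is working, combined rate: 1/30 + 1/5 = (1 + 6)/30 = 7/30 per week.
Remaining 3/5 at 7/30 per week takes 18/7 weeks.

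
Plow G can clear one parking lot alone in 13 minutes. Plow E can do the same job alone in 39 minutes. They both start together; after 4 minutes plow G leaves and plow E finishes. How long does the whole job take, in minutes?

In the first 4 minutes the combined rate is 4/39, so 16/39 of the job is done, leaving 23/39.
After plow G leaves the rate is 1/39 per minute; the remaining 23/39 takes 23 minutes.
Total = 4 + 23 = 27 minutes.

27 minutes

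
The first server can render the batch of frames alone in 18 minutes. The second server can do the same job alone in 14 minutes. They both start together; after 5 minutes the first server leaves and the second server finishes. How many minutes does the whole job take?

91/9 minutes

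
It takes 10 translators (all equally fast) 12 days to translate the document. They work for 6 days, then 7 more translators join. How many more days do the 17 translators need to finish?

One translator does 1/120 of the job per day.
After 6 days with 10 translators, 1/2 is done (1/2 left).
With 17 translators the rate is 17/120, so the rest takes 1/2 ÷ 17/120 = 60/17 days.

60/17 days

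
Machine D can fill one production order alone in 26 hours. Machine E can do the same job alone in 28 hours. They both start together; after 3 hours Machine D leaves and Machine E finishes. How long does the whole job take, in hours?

322/13 hours

In the first 3 hours the combined rate is 27/364, so 81/364 of the job is done, leaving 283/364.
After Machine D leaves the rate is 1/28 per hour; the remaining 283/364 takes 283/13 hours.
Total = 3 + 283/13 = 322/13 hours.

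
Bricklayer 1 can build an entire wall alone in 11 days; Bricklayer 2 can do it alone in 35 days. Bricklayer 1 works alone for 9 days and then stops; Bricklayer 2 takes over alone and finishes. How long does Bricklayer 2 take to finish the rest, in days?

70/11 days

In 9 days Bricklayer 1 does 9/11 of the job, leaving 2/11.
Bricklayer 2 works at 1/35 per day, so finishing takes 2/11 ÷ 1/35 = 70/11 days.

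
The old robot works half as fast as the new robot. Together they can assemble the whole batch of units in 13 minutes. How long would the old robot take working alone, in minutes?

Let the new robot's rate be r; then the old robot's rate is (1/2)r, so together (1/2 + 1)r = (3/2)r = 1/13.
Thus r = 2/39 per minute.
The new robot alone: 39/2 minutes; the old robot alone: 39 minutes.

39 minutes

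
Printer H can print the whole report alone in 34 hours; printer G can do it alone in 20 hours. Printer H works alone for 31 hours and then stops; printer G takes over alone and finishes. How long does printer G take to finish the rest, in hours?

In 31 hours printer H does 31/34 of the job, leaving 3/34.
Printer G works at 1/20 per hour, so finishing takes 3/34 ÷ 1/20 = 30/17 hours.

30/17 hours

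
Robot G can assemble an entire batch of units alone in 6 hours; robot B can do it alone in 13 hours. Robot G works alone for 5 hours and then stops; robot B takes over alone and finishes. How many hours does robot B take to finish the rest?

13/6 hours

In 5 hours robot G does 5/6 of the job, leaving 1/6.
Robot B works at 1/13 per hour, so finishing takes 1/6 ÷ 1/13 = 13/6 hours.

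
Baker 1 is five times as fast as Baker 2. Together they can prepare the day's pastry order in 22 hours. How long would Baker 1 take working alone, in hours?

132/5 hours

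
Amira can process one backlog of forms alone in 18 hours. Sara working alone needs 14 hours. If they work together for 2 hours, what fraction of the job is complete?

16/63

Combined rate: 1/18 + 1/14 = (7 + 9)/126 = 16/126 = 8/63 per hour.
In 2 hours they complete 2·8/63 = 16/63 of the job.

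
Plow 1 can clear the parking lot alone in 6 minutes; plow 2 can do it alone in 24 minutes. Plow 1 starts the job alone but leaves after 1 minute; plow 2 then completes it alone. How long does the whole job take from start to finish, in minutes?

In 1 minute plow 1 does 1/6 of the job, leaving 5/6.
Plow 2 works at 1/24 per minute, so finishing takes 5/6 ÷ 1/24 = 20 minutes.
Total time = 1 + 20 = 21 minutes.

21 minutes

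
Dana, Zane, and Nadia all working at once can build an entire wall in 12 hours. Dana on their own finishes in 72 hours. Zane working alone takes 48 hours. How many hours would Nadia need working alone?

Combined rate is 1/12 per hour.
Known contribution: 1/72 + 1/48 = (2 + 3)/144 = 5/144 per hour.
So Nadia's rate is 1/12 − 5/144 = 7/144, meaning 144/7 hours alone.

144/7 hours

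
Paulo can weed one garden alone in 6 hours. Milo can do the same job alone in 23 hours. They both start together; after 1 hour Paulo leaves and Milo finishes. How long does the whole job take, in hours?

115/6 hours

In the first 1 hour the combined rate is 29/138, so 29/138 of the job is done, leaving 109/138.
After Paulo leaves the rate is 1/23 per hour; the remaining 109/138 takes 109/6 hours.
Total = 1 + 109/6 = 115/6 hours.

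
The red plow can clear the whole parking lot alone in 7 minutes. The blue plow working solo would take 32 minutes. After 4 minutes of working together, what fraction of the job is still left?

Combined rate: 1/7 + 1/32 = (32 + 7)/224 = 39/224 per minute.
In 4 minutes they complete 4·39/224 = 39/56 of the job.
So 17/56 remains.

17/56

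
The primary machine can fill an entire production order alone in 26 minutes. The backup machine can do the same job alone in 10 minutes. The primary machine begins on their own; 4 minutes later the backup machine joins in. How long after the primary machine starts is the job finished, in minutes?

In the first 4 minutes the primary machine alone does 4/26 = 2/13 of the job, leaving 11/13.
Once everyone is working, combined rate: 1/26 + 1/10 = (5 + 13)/130 = 18/130 = 9/65 per minute.
Remaining 11/13 at 9/65 per minute takes 55/9 minutes.
Total from the start = 4 + 55/9 = 91/9 minutes.

91/9 minutes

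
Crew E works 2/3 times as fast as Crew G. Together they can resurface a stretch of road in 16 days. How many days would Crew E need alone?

40 days

Let Crew G's rate be r; then Crew E's rate is (2/3)r, so together (2/3 + 1)r = (5/3)r = 1/16.
Thus r = 3/80 per day.
Crew G alone: 80/3 days; Crew E alone: 40 days.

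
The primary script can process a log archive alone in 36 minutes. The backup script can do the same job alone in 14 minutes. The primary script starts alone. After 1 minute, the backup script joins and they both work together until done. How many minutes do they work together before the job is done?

49/5 minutes

In the first 1 minute the primary script alone does 1/36 of the job, leaving 35/36.
Once everyone is working, combined rate: 1/36 + 1/14 = (7 + 18)/252 = 25/252 per minute.
Remaining 35/36 at 25/252 per minute takes 49/5 minutes.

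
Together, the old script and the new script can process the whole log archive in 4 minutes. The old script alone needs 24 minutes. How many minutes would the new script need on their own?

24/5 minutes

Combined rate is 1/4 per minute.
Known contribution: 1/24 per minute.
So the new script's rate is 1/4 − 1/24 = 5/24, meaning 24/5 minutes alone.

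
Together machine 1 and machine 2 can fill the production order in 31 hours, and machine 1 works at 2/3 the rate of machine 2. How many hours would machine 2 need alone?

155/3 hours

Let machine 2's rate be r; then machine 1's rate is (2/3)r, so together (2/3 + 1)r = (5/3)r = 1/31.
Thus r = 3/155 per hour.
Machine 2 alone: 155/3 hours; machine 1 alone: 155/2 hours.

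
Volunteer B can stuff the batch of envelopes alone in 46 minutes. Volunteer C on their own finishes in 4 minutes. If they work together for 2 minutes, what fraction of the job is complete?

Combined rate: 1/46 + 1/4 = (2 + 23)/92 = 25/92 per minute.
In 2 minutes they complete 2·25/92 = 25/46 of the job.

25/46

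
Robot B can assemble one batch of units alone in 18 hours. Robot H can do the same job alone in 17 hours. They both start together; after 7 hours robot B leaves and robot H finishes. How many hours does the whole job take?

187/18 hours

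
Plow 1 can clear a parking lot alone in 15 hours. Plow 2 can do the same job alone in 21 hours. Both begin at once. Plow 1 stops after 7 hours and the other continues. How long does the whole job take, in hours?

In the first 7 hours the combined rate is 4/35, so 4/5 of the job is done, leaving 1/5.
After Plow 1 leaves the rate is 1/21 per hour; the remaining 1/5 takes 21/5 hours.
Total = 7 + 21/5 = 56/5 hours.

56/5 hours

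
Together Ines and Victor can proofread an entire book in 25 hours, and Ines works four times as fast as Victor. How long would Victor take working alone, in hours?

125 hours

Let Victor's rate be r; then Ines's rate is 4r, so together (4 + 1)r = 5r = 1/25.
Thus r = 1/125 per hour.
Victor alone: 125 hours; Ines alone: 125/4 hours.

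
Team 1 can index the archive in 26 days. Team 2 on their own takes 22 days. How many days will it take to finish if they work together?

143/12 days

With two workers the combined time is the product over the sum: 26·22/(26+22) = 572/48 = 143/12 days.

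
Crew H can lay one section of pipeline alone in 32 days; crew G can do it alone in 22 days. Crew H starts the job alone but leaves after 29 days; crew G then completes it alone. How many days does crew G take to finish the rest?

In 29 days crew H does 29/32 of the job, leaving 3/32.
Crew G works at 1/22 per day, so finishing takes 3/32 ÷ 1/22 = 33/16 days.

33/16 days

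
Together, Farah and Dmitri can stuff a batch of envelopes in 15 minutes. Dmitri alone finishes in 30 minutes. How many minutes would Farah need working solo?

30 minutes

Combined rate is 1/15 per minute.
Known contribution: 1/30 per minute.
So Farah's rate is 1/15 − 1/30 = 1/30, meaning 30 minutes alone.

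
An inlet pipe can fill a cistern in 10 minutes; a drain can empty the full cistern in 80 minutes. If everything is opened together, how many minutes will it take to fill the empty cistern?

Net rate = 1/10 − 1/80 = (8 − 1)/80 = 7/80 per minute.
Filling time = 1 ÷ (7/80) = 80/7 minutes.

80/7 minutes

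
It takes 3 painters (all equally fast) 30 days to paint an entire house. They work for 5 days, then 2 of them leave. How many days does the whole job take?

One painter does 1/90 of the job per day.
After 5 days with 3 painters, 1/6 is done (5/6 left).
With 1 painter the rate is 1/90, so the rest takes 5/6 ÷ 1/90 = 75 days.
Total = 5 + 75 = 80 days.

80 days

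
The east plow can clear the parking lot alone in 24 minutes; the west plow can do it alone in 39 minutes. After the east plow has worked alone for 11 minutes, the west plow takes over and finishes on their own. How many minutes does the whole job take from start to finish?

In 11 minutes the east plow does 11/24 of the job, leaving 13/24.
The west plow works at 1/39 per minute, so finishing takes 13/24 ÷ 1/39 = 169/8 minutes.
Total time = 11 + 169/8 = 257/8 minutes.

257/8 minutes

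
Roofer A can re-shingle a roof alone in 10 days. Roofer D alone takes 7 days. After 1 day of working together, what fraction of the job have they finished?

17/70

Combined rate: 1/10 + 1/7 = (7 + 10)/70 = 17/70 per day.
In 1 day they complete 1·17/70 = 17/70 of the job.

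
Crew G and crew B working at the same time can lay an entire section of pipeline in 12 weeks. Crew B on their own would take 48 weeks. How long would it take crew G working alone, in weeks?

16 weeks

Combined rate is 1/12 per week.
Known contribution: 1/48 per week.
So crew G's rate is 1/12 − 1/48 = 1/16, meaning 16 weeks alone.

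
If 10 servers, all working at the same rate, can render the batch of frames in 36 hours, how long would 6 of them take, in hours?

Total work is 10·36 = 360 server-hours.
With 6 servers: 360/6 = 60 hours.

60 hours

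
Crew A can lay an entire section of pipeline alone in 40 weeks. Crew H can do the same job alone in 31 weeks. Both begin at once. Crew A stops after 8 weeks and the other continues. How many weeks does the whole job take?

124/5 weeks

In the first 8 weeks the combined rate is 71/1240, so 71/155 of the job is done, leaving 84/155.
After crew A leaves the rate is 1/31 per week; the remaining 84/155 takes 84/5 weeks.
Total = 8 + 84/5 = 124/5 weeks.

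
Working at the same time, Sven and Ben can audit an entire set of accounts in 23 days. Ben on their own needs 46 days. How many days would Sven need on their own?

Combined rate is 1/23 per day.
Known contribution: 1/46 per day.
So Sven's rate is 1/23 − 1/46 = 1/46, meaning 46 days alone.

46 days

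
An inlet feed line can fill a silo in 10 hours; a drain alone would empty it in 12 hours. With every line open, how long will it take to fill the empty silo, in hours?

Net rate = 1/10 − 1/12 = (6 − 5)/60 = 1/60 per hour.
Filling time = 1 ÷ (1/60) = 60 hours.

60 hours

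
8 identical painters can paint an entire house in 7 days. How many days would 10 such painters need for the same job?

Total work is 8·7 = 56 painter-days.
With 10 painters: 56/10 = 28/5 days.

28/5 days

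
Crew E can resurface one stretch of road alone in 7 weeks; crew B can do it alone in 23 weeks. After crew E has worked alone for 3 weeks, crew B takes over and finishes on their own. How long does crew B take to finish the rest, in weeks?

92/7 weeks

In 3 weeks crew E does 3/7 of the job, leaving 4/7.
Crew B works at 1/23 per week, so finishing takes 4/7 ÷ 1/23 = 92/7 weeks.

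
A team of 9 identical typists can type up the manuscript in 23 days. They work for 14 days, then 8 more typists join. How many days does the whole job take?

One typist does 1/207 of the job per day.
After 14 days with 9 typists, 14/23 is done (9/23 left).
With 17 typists the rate is 17/207, so the rest takes 9/23 ÷ 17/207 = 81/17 days.
Total = 14 + 81/17 = 319/17 days.

319/17 days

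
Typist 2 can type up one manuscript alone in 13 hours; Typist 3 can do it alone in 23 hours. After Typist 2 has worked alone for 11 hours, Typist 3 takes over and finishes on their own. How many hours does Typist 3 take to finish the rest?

46/13 hours

In 11 hours Typist 2 does 11/13 of the job, leaving 2/13.
Typist 3 works at 1/23 per hour, so finishing takes 2/13 ÷ 1/23 = 46/13 hours.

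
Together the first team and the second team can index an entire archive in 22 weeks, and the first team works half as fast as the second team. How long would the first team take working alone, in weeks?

Let the second team's rate be r; then the first team's rate is (1/2)r, so together (1/2 + 1)r = (3/2)r = 1/22.
Thus r = 1/33 per week.
The second team alone: 33 weeks; the first team alone: 66 weeks.

66 weeks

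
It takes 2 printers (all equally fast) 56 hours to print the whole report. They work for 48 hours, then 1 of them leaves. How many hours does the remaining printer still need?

16 hours

One printer does 1/112 of the job per hour.
After 48 hours with 2 printers, 6/7 is done (1/7 left).
With 1 printer the rate is 1/112, so the rest takes 1/7 ÷ 1/112 = 16 hours.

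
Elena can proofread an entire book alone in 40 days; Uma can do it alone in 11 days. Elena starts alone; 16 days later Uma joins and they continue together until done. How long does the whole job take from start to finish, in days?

360/17 days

In 16 days Elena does 16/40 = 2/5 of the job, leaving 3/5.
Elena and Uma together work at 51/440 per day, so finishing takes 3/5 ÷ 51/440 = 88/17 days.
Total time = 16 + 88/17 = 360/17 days.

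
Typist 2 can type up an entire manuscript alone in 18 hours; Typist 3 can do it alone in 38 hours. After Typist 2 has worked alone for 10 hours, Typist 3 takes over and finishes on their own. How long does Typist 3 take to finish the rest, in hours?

In 10 hours Typist 2 does 10/18 = 5/9 of the job, leaving 4/9.
Typist 3 works at 1/38 per hour, so finishing takes 4/9 ÷ 1/38 = 152/9 hours.

152/9 hours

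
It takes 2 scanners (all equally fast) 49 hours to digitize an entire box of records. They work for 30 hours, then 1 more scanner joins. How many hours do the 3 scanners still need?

38/3 hours

One scanner does 1/98 of the job per hour.
After 30 hours with 2 scanners, 30/49 is done (19/49 left).
With 3 scanners the rate is 3/98, so the rest takes 19/49 ÷ 3/98 = 38/3 hours.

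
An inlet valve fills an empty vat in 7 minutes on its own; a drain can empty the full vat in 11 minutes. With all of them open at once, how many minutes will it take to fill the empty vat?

Net rate = 1/7 − 1/11 = (11 − 7)/77 = 4/77 per minute.
Filling time = 1 ÷ (4/77) = 77/4 minutes.

77/4 minutes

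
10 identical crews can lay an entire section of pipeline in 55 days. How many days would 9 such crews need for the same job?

550/9 days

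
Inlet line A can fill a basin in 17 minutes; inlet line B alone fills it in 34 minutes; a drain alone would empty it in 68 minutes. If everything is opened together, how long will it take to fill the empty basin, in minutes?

68/5 minutes

Net rate = 1/17 + 1/34 − 1/68 = (4 + 2 − 1)/68 = 5/68 per minute.
Filling time = 1 ÷ (5/68) = 68/5 minutes.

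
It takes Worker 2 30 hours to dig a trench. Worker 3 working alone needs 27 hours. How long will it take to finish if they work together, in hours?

270/19 hours

With two workers the combined time is the product over the sum: 30·27/(30+27) = 810/57 = 270/19 hours.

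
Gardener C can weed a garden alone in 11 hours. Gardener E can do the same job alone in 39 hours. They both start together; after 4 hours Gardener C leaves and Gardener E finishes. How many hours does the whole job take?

In the first 4 hours the combined rate is 50/429, so 200/429 of the job is done, leaving 229/429.
After Gardener C leaves the rate is 1/39 per hour; the remaining 229/429 takes 229/11 hours.
Total = 4 + 229/11 = 273/11 hours.

273/11 hours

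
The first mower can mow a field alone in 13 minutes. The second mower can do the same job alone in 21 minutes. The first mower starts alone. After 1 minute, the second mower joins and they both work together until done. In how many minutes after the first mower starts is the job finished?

143/17 minutes

In the first 1 minute the first mower alone does 1/13 of the job, leaving 12/13.
Once everyone is working, combined rate: 1/13 + 1/21 = (21 + 13)/273 = 34/273 per minute.
Remaining 12/13 at 34/273 per minute takes 126/17 minutes.
Total from the start = 1 + 126/17 = 143/17 minutes.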